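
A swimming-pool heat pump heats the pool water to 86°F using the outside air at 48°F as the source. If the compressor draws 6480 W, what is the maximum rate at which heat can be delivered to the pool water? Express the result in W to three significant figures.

In absolute terms T_C = 282.04 K and T_H = 303.15 K, so ΔT = 21.11 K.
COP_Carnot = T_H/ΔT = 303.15/21.11 = 14.36.
Q̇_max = COP_Carnot × Ẇ = 14.36 × 6480 W = 93050 W.

93100 W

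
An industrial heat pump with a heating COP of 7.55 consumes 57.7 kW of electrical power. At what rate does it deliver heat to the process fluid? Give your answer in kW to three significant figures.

436 kW

Q̇_H = COP_HP × Ẇ = 7.55 × 57.70 = 435.6 kW.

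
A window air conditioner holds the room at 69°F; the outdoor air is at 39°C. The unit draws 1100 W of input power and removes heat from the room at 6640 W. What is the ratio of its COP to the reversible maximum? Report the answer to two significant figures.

COP_actual = Q̇_C/Ẇ = 6640/1100 = 6.036.
In absolute terms T_C = 293.71 K and T_H = 312.15 K, so ΔT = 18.44 K.
COP_Carnot = T_C/ΔT = 293.71/18.44 = 15.92.
η_II = COP_actual/COP_Carnot = 6.036/15.92 = 0.3791.

0.38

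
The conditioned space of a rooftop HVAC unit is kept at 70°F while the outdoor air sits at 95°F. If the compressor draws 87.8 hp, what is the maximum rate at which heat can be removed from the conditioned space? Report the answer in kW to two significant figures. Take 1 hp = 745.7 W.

1400 kW

In absolute terms T_C = 294.26 K and T_H = 308.15 K, so ΔT = 13.89 K.
COP_Carnot = T_C/ΔT = 294.26/13.89 = 21.19.
Q̇_max = COP_Carnot × Ẇ = 21.19 × 87.80 hp = 1860 hp = 1387 kW.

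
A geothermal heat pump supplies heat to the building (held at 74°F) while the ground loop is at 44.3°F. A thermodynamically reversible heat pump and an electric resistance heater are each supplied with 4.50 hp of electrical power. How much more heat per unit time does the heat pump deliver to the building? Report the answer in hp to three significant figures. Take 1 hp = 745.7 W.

76.4 hp

In absolute terms T_C = 279.98 K and T_H = 296.48 K, so ΔT = 16.50 K.
COP_Carnot = T_H/ΔT = 296.48/16.50 = 17.97.
The heat pump delivers Q̇_H = COP × Ẇ = 80.86 hp; the resistance heater delivers Ẇ = 4.500 hp.
Extra = (COP − 1)·Ẇ = 76.36 hp.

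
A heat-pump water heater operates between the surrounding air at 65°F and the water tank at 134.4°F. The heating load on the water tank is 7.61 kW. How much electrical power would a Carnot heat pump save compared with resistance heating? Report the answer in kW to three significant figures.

In absolute terms T_C = 291.48 K and T_H = 330.04 K, so ΔT = 38.56 K.
COP_Carnot = T_H/ΔT = 330.04/38.56 = 8.560.
Resistance heating needs Ẇ_res = Q̇_H = 7.610 kW; the reversible heat pump needs only Ẇ_hp = Q̇_H/COP = 0.8890 kW.
Saving = 7.610 − 0.8890 = 6.721 kW.

6.72 kW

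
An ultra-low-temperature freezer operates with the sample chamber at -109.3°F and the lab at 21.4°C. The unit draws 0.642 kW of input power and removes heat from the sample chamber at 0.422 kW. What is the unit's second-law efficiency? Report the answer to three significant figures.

COP_actual = Q̇_C/Ẇ = 0.4220/0.6420 = 0.6573.
In absolute terms T_C = 194.65 K and T_H = 294.55 K, so ΔT = 99.90 K.
COP_Carnot = T_C/ΔT = 194.65/99.90 = 1.948.
η_II = COP_actual/COP_Carnot = 0.6573/1.948 = 0.3374.

0.337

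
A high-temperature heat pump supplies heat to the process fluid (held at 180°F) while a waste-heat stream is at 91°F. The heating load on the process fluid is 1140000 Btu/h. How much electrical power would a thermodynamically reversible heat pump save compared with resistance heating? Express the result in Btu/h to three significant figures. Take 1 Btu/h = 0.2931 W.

In absolute terms T_C = 305.93 K and T_H = 355.37 K, so ΔT = 49.44 K.
COP_Carnot = T_H/ΔT = 355.37/49.44 = 7.187.
Resistance heating needs Ẇ_res = Q̇_H = 1140000 Btu/h; the reversible heat pump needs only Ẇ_hp = Q̇_H/COP = 158600 Btu/h.
Saving = 1140000 − 158600 = 981400 Btu/h.

981000 Btu/h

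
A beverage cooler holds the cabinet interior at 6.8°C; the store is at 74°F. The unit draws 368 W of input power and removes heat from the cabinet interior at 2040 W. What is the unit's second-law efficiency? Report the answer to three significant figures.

COP_actual = Q̇_C/Ẇ = 2040/368.0 = 5.543.
In absolute terms T_C = 279.95 K and T_H = 296.48 K, so ΔT = 16.53 K.
COP_Carnot = T_C/ΔT = 279.95/16.53 = 16.93.
η_II = COP_actual/COP_Carnot = 5.543/16.93 = 0.3274.

0.327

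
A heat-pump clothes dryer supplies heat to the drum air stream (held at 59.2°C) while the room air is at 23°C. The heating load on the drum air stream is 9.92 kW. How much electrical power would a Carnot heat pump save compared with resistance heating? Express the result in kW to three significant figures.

In absolute terms T_C = 296.15 K and T_H = 332.35 K, so ΔT = 36.20 K.
COP_Carnot = T_H/ΔT = 332.35/36.20 = 9.181.
Resistance heating needs Ẇ_res = Q̇_H = 9.920 kW; the reversible heat pump needs only Ẇ_hp = Q̇_H/COP = 1.080 kW.
Saving = 9.920 − 1.080 = 8.840 kW.

8.84 kW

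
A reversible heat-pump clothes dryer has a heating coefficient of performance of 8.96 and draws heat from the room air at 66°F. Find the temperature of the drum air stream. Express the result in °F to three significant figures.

132 °F

COP_HP = T_H/(T_H − T_C) rearranges to T_H = COP·T_C/(COP − 1).
With T_C = 292.04 K, T_H = 8.96 × 292.04/7.960 = 328.73 K.
Converting, 328.73 K = 132.04°F.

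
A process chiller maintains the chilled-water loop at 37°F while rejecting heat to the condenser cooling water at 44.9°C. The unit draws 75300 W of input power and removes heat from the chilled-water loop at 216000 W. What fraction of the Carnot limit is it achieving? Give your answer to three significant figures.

0.438

COP_actual = Q̇_C/Ẇ = 216000/75300 = 2.869.
In absolute terms T_C = 275.93 K and T_H = 318.05 K, so ΔT = 42.12 K.
COP_Carnot = T_C/ΔT = 275.93/42.12 = 6.551.
η_II = COP_actual/COP_Carnot = 2.869/6.551 = 0.4379.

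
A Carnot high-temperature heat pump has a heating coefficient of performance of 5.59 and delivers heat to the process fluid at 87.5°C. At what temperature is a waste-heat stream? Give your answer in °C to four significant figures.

22.98 °C

COP_HP = T_H/(T_H − T_C) gives T_H − T_C = T_H/COP.
With T_H = 360.65 K, T_C = 360.65 × (1 − 1/5.59) = 296.13 K.
Converting, 296.13 K = 22.98°C.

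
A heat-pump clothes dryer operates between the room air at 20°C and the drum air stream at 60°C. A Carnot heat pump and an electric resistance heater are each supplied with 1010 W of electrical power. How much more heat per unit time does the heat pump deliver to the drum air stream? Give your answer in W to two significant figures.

7400 W

In absolute terms T_C = 293.15 K and T_H = 333.15 K, so ΔT = 40.00 K.
COP_Carnot = T_H/ΔT = 333.15/40.00 = 8.329.
The heat pump delivers Q̇_H = COP × Ẇ = 8412 W; the resistance heater delivers Ẇ = 1010 W.
Extra = (COP − 1)·Ẇ = 7402 W.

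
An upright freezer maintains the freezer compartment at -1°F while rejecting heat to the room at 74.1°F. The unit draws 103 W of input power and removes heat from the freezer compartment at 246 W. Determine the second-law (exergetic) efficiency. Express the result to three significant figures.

0.391

COP_actual = Q̇_C/Ẇ = 246.0/103.0 = 2.388.
In absolute terms T_C = 254.82 K and T_H = 296.54 K, so ΔT = 41.72 K.
COP_Carnot = T_C/ΔT = 254.82/41.72 = 6.107.
η_II = COP_actual/COP_Carnot = 2.388/6.107 = 0.3911.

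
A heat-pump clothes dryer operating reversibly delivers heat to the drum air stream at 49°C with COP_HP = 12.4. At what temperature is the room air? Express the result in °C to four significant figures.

23.02 °C

COP_HP = T_H/(T_H − T_C) gives T_H − T_C = T_H/COP.
With T_H = 322.15 K, T_C = 322.15 × (1 − 1/12.4) = 296.17 K.
Converting, 296.17 K = 23.02°C.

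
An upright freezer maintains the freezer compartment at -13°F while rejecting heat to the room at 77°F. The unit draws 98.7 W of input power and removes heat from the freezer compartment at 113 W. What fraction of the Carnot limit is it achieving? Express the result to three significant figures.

COP_actual = Q̇_C/Ẇ = 113.0/98.70 = 1.145.
In absolute terms T_C = 248.15 K and T_H = 298.15 K, so ΔT = 50.00 K.
COP_Carnot = T_C/ΔT = 248.15/50.00 = 4.963.
η_II = COP_actual/COP_Carnot = 1.145/4.963 = 0.2307.

0.231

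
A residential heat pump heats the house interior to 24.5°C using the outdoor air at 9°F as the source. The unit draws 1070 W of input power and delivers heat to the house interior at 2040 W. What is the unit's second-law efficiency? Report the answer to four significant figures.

0.2388

COP_actual = Q̇_H/Ẇ = 2040/1070 = 1.907.
In absolute terms T_C = 260.37 K and T_H = 297.65 K, so ΔT = 37.28 K.
COP_Carnot = T_H/ΔT = 297.65/37.28 = 7.985.
η_II = COP_actual/COP_Carnot = 1.907/7.985 = 0.2388.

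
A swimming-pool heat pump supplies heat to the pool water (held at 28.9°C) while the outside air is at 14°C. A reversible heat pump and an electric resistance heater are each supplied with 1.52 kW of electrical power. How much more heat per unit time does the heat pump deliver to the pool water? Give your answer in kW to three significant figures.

In absolute terms T_C = 287.15 K and T_H = 302.05 K, so ΔT = 14.90 K.
COP_Carnot = T_H/ΔT = 302.05/14.90 = 20.27.
The heat pump delivers Q̇_H = COP × Ẇ = 30.81 kW; the resistance heater delivers Ẇ = 1.520 kW.
Extra = (COP − 1)·Ẇ = 29.29 kW.

29.3 kW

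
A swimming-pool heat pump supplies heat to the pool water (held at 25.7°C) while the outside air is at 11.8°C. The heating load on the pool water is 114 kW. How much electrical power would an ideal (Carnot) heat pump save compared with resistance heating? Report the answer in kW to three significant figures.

109 kW

In absolute terms T_C = 284.95 K and T_H = 298.85 K, so ΔT = 13.90 K.
COP_Carnot = T_H/ΔT = 298.85/13.90 = 21.50.
Resistance heating needs Ẇ_res = Q̇_H = 114.0 kW; the reversible heat pump needs only Ẇ_hp = Q̇_H/COP = 5.302 kW.
Saving = 114.0 − 5.302 = 108.7 kW.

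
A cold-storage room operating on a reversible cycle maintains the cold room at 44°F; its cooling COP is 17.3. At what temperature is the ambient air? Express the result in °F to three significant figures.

73.1 °F

COP_R = T_C/(T_H − T_C) gives T_H − T_C = T_C/COP.
With T_C = 279.82 K, T_H = 279.82 × (1 + 1/17.3) = 295.99 K.
Converting, 295.99 K = 73.11°F.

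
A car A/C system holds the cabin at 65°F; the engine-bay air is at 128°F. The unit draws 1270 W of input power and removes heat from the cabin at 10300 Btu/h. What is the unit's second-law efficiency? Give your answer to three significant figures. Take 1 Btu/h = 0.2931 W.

Converting, Q̇_C = 10300 Btu/h = 3019 W, so COP_actual = Q̇_C/Ẇ = 3019/1270 = 2.377.
In absolute terms T_C = 291.48 K and T_H = 326.48 K, so ΔT = 35.00 K.
COP_Carnot = T_C/ΔT = 291.48/35.00 = 8.328.
η_II = COP_actual/COP_Carnot = 2.377/8.328 = 0.2854.

0.285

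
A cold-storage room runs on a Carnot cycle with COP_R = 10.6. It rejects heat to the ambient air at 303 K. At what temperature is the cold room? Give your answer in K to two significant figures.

280 K

For a Carnot refrigerator COP_R = T_C/(T_H − T_C), so T_C = COP·T_H/(1 + COP).
With T_H = 303.00 K, T_C = 10.6 × 303.00/11.60 = 276.88 K.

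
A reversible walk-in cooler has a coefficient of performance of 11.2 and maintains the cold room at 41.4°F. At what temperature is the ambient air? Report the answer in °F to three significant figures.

COP_R = T_C/(T_H − T_C) gives T_H − T_C = T_C/COP.
With T_C = 278.37 K, T_H = 278.37 × (1 + 1/11.2) = 303.23 K.
Converting, 303.23 K = 86.14°F.

86.1 °F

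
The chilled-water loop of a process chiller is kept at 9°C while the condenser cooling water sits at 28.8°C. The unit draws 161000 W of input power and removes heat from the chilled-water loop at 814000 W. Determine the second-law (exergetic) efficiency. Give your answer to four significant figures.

0.3548

COP_actual = Q̇_C/Ẇ = 814000/161000 = 5.056.
In absolute terms T_C = 282.15 K and T_H = 301.95 K, so ΔT = 19.80 K.
COP_Carnot = T_C/ΔT = 282.15/19.80 = 14.25.
η_II = COP_actual/COP_Carnot = 5.056/14.25 = 0.3548.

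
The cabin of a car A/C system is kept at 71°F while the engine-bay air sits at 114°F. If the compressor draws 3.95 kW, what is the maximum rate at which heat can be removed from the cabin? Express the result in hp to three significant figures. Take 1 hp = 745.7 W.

65.4 hp

In absolute terms T_C = 294.82 K and T_H = 318.71 K, so ΔT = 23.89 K.
COP_Carnot = T_C/ΔT = 294.82/23.89 = 12.34.
Q̇_max = COP_Carnot × Ẇ = 12.34 × 3.950 kW = 48.75 kW = 65.37 hp.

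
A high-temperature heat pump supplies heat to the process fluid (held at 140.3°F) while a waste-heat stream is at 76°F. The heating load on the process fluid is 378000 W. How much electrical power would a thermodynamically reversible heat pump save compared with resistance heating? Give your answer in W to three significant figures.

In absolute terms T_C = 297.59 K and T_H = 333.32 K, so ΔT = 35.72 K.
COP_Carnot = T_H/ΔT = 333.32/35.72 = 9.331.
Resistance heating needs Ẇ_res = Q̇_H = 378000 W; the reversible heat pump needs only Ẇ_hp = Q̇_H/COP = 40510 W.
Saving = 378000 − 40510 = 337500 W.

337000 W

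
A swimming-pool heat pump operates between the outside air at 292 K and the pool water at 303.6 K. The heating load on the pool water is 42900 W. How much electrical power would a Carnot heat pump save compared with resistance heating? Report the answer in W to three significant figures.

The reservoir spacing is ΔT = 303.6 − 292 = 11.60 K.
COP_Carnot = T_H/ΔT = 303.60/11.60 = 26.17.
Resistance heating needs Ẇ_res = Q̇_H = 42900 W; the reversible heat pump needs only Ẇ_hp = Q̇_H/COP = 1639 W.
Saving = 42900 − 1639 = 41260 W.

41300 W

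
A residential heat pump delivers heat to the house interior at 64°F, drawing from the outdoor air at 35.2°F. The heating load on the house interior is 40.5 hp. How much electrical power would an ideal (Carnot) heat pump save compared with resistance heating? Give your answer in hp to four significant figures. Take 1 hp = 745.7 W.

In absolute terms T_C = 274.93 K and T_H = 290.93 K, so ΔT = 16.00 K.
COP_Carnot = T_H/ΔT = 290.93/16.00 = 18.18.
Resistance heating needs Ẇ_res = Q̇_H = 40.50 hp; the reversible heat pump needs only Ẇ_hp = Q̇_H/COP = 2.227 hp.
Saving = 40.50 − 2.227 = 38.27 hp.

38.27 hp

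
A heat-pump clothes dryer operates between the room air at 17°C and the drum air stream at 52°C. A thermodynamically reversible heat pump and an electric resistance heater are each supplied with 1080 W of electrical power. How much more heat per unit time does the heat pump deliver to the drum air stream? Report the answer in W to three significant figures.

8950 W

In absolute terms T_C = 290.15 K and T_H = 325.15 K, so ΔT = 35.00 K.
COP_Carnot = T_H/ΔT = 325.15/35.00 = 9.290.
The heat pump delivers Q̇_H = COP × Ẇ = 10030 W; the resistance heater delivers Ẇ = 1080 W.
Extra = (COP − 1)·Ẇ = 8953 W.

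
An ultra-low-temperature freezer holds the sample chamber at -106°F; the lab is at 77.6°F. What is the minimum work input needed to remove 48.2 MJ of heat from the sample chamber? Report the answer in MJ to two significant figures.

25 MJ

In absolute terms T_C = 196.48 K and T_H = 298.48 K, so ΔT = 102.0 K.
The reversible limit is COP_R = T_C/ΔT = 1.926, so W_min = Q_C/COP = Q_C·ΔT/T_C.
W_min = 48.20 × 102.0/196.48 = 25.02 MJ.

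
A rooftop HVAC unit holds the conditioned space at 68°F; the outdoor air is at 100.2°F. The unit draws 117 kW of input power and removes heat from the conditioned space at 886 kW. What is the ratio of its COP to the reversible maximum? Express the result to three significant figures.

0.462

COP_actual = Q̇_C/Ẇ = 886.0/117.0 = 7.573.
In absolute terms T_C = 293.15 K and T_H = 311.04 K, so ΔT = 17.89 K.
COP_Carnot = T_C/ΔT = 293.15/17.89 = 16.39.
η_II = COP_actual/COP_Carnot = 7.573/16.39 = 0.4621.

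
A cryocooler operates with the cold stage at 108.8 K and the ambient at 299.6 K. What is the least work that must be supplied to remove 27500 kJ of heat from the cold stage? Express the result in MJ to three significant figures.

48.2 MJ

The reservoir spacing is ΔT = 299.6 − 108.8 = 190.8 K.
The reversible limit is COP_R = T_C/ΔT = 0.5702, so W_min = Q_C/COP = Q_C·ΔT/T_C.
W_min = 27500 × 190.8/108.80 = 48230 kJ = 48.23 MJ.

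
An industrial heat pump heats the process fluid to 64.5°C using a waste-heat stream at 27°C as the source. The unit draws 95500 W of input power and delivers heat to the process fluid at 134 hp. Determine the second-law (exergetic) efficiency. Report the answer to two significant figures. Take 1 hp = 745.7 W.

0.12

Converting, Q̇_H = 134.0 hp = 99920 W, so COP_actual = Q̇_H/Ẇ = 99920/95500 = 1.046.
In absolute terms T_C = 300.15 K and T_H = 337.65 K, so ΔT = 37.50 K.
COP_Carnot = T_H/ΔT = 337.65/37.50 = 9.004.
η_II = COP_actual/COP_Carnot = 1.046/9.004 = 0.1162.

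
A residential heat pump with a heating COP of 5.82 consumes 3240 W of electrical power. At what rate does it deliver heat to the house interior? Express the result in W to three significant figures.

18900 W

Q̇_H = COP_HP × Ẇ = 5.82 × 3240 = 18860 W.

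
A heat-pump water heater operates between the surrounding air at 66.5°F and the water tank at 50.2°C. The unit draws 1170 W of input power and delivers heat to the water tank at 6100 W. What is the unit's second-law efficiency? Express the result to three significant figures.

COP_actual = Q̇_H/Ẇ = 6100/1170 = 5.214.
In absolute terms T_C = 292.32 K and T_H = 323.35 K, so ΔT = 31.03 K.
COP_Carnot = T_H/ΔT = 323.35/31.03 = 10.42.
η_II = COP_actual/COP_Carnot = 5.214/10.42 = 0.5004.

0.500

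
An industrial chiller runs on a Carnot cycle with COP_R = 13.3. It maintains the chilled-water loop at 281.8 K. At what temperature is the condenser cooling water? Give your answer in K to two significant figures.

300 K

COP_R = T_C/(T_H − T_C) gives T_H − T_C = T_C/COP.
With T_C = 281.80 K, T_H = 281.80 × (1 + 1/13.3) = 302.99 K.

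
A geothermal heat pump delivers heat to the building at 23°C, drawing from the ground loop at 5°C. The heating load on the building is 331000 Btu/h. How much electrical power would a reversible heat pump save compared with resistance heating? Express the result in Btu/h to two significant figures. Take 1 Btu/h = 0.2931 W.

In absolute terms T_C = 278.15 K and T_H = 296.15 K, so ΔT = 18.00 K.
COP_Carnot = T_H/ΔT = 296.15/18.00 = 16.45.
Resistance heating needs Ẇ_res = Q̇_H = 331000 Btu/h; the reversible heat pump needs only Ẇ_hp = Q̇_H/COP = 20120 Btu/h.
Saving = 331000 − 20120 = 310900 Btu/h.

310000 Btu/h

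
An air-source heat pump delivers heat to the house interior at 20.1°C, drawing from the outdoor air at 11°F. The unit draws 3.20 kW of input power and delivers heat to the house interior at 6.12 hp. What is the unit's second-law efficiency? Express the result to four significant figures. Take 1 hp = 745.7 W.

Converting, Q̇_H = 6.120 hp = 4.564 kW, so COP_actual = Q̇_H/Ẇ = 4.564/3.200 = 1.426.
In absolute terms T_C = 261.48 K and T_H = 293.25 K, so ΔT = 31.77 K.
COP_Carnot = T_H/ΔT = 293.25/31.77 = 9.231.
η_II = COP_actual/COP_Carnot = 1.426/9.231 = 0.1545.

0.1545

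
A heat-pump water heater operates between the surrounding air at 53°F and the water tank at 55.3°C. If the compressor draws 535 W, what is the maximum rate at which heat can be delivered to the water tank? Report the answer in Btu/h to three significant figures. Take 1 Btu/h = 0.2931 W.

In absolute terms T_C = 284.82 K and T_H = 328.45 K, so ΔT = 43.63 K.
COP_Carnot = T_H/ΔT = 328.45/43.63 = 7.528.
Q̇_max = COP_Carnot × Ẇ = 7.528 × 535.0 W = 4027 W = 13740 Btu/h.

13700 Btu/h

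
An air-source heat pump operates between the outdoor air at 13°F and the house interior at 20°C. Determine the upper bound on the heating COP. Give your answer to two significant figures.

9.6

In absolute terms T_C = 262.59 K and T_H = 293.15 K, so ΔT = 30.56 K.
For a reversible cycle, COP_Carnot = T_H/ΔT = 293.15/30.56 = 9.594.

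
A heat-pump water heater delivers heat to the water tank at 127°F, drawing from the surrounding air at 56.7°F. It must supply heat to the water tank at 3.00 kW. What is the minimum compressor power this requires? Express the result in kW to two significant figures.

In absolute terms T_C = 286.87 K and T_H = 325.93 K, so ΔT = 39.06 K.
COP_Carnot = T_H/ΔT = 325.93/39.06 = 8.345.
Ẇ_min = Q̇/COP_Carnot = 3.000/8.345 = 0.3595 kW.

0.36 kW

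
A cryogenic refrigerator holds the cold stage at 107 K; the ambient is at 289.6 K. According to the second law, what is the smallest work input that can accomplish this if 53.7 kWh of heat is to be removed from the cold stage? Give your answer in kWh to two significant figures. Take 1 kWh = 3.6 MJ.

92 kWh

The reservoir spacing is ΔT = 289.6 − 107 = 182.6 K.
The reversible limit is COP_R = T_C/ΔT = 0.5860, so W_min = Q_C/COP = Q_C·ΔT/T_C.
W_min = 53.70 × 182.6/107.00 = 91.64 kWh.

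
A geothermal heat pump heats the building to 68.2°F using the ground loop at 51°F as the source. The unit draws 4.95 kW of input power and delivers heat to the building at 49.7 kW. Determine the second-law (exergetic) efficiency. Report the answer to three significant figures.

COP_actual = Q̇_H/Ẇ = 49.70/4.950 = 10.04.
In absolute terms T_C = 283.71 K and T_H = 293.26 K, so ΔT = 9.556 K.
COP_Carnot = T_H/ΔT = 293.26/9.556 = 30.69.
η_II = COP_actual/COP_Carnot = 10.04/30.69 = 0.3272.

0.327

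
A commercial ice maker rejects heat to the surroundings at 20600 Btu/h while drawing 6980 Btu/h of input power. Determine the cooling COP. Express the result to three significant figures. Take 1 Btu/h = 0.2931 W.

1.95

The first law gives Q̇_H = Q̇_C + Ẇ, so the three rates are Q̇_C = 13620, Q̇_H = 20600, Ẇ = 6980 Btu/h.
COP_R = Q̇_C/Ẇ = 13620/6980 = 1.951.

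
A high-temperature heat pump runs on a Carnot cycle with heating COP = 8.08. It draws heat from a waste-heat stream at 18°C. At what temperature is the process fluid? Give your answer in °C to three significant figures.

COP_HP = T_H/(T_H − T_C) rearranges to T_H = COP·T_C/(COP − 1).
With T_C = 291.15 K, T_H = 8.08 × 291.15/7.080 = 332.27 K.
Converting, 332.27 K = 59.12°C.

59.1 °C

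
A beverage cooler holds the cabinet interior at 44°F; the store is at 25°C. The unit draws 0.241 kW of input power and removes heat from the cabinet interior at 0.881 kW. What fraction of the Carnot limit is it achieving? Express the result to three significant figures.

0.240

COP_actual = Q̇_C/Ẇ = 0.8810/0.2410 = 3.656.
In absolute terms T_C = 279.82 K and T_H = 298.15 K, so ΔT = 18.33 K.
COP_Carnot = T_C/ΔT = 279.82/18.33 = 15.26.
η_II = COP_actual/COP_Carnot = 3.656/15.26 = 0.2395.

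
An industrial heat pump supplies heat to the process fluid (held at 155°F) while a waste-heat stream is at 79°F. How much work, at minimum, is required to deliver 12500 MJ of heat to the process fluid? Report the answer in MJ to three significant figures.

In absolute terms T_C = 299.26 K and T_H = 341.48 K, so ΔT = 42.22 K.
The reversible limit is COP_HP = T_H/ΔT = 8.088, so W_min = Q_H/COP = Q_H·ΔT/T_H.
W_min = 12500 × 42.22/341.48 = 1546 MJ.

1550 MJ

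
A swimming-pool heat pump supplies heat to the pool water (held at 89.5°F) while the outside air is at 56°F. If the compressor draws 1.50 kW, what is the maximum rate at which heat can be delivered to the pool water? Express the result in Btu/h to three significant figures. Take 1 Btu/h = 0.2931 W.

In absolute terms T_C = 286.48 K and T_H = 305.09 K, so ΔT = 18.61 K.
COP_Carnot = T_H/ΔT = 305.09/18.61 = 16.39.
Q̇_max = COP_Carnot × Ẇ = 16.39 × 1.500 kW = 24.59 kW = 83900 Btu/h.

83900 Btu/h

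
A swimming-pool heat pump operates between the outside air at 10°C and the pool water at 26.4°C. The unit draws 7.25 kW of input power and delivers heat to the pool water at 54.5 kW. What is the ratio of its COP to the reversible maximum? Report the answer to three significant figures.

COP_actual = Q̇_H/Ẇ = 54.50/7.250 = 7.517.
In absolute terms T_C = 283.15 K and T_H = 299.55 K, so ΔT = 16.40 K.
COP_Carnot = T_H/ΔT = 299.55/16.40 = 18.27.
η_II = COP_actual/COP_Carnot = 7.517/18.27 = 0.4116.

0.412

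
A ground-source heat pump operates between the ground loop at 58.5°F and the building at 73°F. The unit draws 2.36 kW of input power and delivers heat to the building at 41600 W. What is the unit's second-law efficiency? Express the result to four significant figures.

Converting, Q̇_H = 41600 W = 41.60 kW, so COP_actual = Q̇_H/Ẇ = 41.60/2.360 = 17.63.
In absolute terms T_C = 287.87 K and T_H = 295.93 K, so ΔT = 8.056 K.
COP_Carnot = T_H/ΔT = 295.93/8.056 = 36.74.
η_II = COP_actual/COP_Carnot = 17.63/36.74 = 0.4798.

0.4798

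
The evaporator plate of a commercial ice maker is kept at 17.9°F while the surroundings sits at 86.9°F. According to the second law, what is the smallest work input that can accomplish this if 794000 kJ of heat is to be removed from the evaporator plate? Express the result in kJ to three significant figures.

In absolute terms T_C = 265.32 K and T_H = 303.65 K, so ΔT = 38.33 K.
The reversible limit is COP_R = T_C/ΔT = 6.921, so W_min = Q_C/COP = Q_C·ΔT/T_C.
W_min = 794000 × 38.33/265.32 = 114700 kJ.

115000 kJ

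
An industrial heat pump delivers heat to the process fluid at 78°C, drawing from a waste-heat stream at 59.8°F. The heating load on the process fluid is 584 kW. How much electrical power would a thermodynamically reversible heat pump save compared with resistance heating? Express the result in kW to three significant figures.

In absolute terms T_C = 288.59 K and T_H = 351.15 K, so ΔT = 62.56 K.
COP_Carnot = T_H/ΔT = 351.15/62.56 = 5.613.
Resistance heating needs Ẇ_res = Q̇_H = 584.0 kW; the reversible heat pump needs only Ẇ_hp = Q̇_H/COP = 104.0 kW.
Saving = 584.0 − 104.0 = 480.0 kW.

480 kW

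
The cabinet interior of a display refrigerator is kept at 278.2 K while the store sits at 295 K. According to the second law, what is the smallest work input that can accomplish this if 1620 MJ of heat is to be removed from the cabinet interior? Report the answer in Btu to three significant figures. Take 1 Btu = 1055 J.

92700 Btu

The reservoir spacing is ΔT = 295 − 278.2 = 16.80 K.
The reversible limit is COP_R = T_C/ΔT = 16.56, so W_min = Q_C/COP = Q_C·ΔT/T_C.
W_min = 1620 × 16.80/278.20 = 97.83 MJ = 92730 Btu.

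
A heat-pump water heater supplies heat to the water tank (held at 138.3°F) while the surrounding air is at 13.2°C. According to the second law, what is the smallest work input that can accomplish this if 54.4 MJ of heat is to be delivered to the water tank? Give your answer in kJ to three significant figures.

In absolute terms T_C = 286.35 K and T_H = 332.21 K, so ΔT = 45.86 K.
The reversible limit is COP_HP = T_H/ΔT = 7.245, so W_min = Q_H/COP = Q_H·ΔT/T_H.
W_min = 54.40 × 45.86/332.21 = 7.509 MJ = 7509 kJ.

7510 kJ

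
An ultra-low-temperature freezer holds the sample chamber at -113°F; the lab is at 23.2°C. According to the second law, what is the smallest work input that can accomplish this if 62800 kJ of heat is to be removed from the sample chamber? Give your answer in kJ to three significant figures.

33800 kJ

In absolute terms T_C = 192.59 K and T_H = 296.35 K, so ΔT = 103.8 K.
The reversible limit is COP_R = T_C/ΔT = 1.856, so W_min = Q_C/COP = Q_C·ΔT/T_C.
W_min = 62800 × 103.8/192.59 = 33830 kJ.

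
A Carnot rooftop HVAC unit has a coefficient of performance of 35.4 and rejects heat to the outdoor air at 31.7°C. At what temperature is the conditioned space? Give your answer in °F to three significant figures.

For a Carnot refrigerator COP_R = T_C/(T_H − T_C), so T_C = COP·T_H/(1 + COP).
With T_H = 304.85 K, T_C = 35.4 × 304.85/36.40 = 296.47 K.
Converting, 296.47 K = 73.98°F.

74.0 °F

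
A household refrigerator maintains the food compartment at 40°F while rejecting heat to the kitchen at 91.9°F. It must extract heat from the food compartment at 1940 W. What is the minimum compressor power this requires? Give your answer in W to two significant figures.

In absolute terms T_C = 277.59 K and T_H = 306.43 K, so ΔT = 28.83 K.
COP_Carnot = T_C/ΔT = 277.59/28.83 = 9.628.
Ẇ_min = Q̇/COP_Carnot = 1940/9.628 = 201.5 W.

200 W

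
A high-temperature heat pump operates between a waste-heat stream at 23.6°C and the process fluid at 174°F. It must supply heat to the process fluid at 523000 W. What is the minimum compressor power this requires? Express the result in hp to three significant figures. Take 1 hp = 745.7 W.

In absolute terms T_C = 296.75 K and T_H = 352.04 K, so ΔT = 55.29 K.
COP_Carnot = T_H/ΔT = 352.04/55.29 = 6.367.
Ẇ_min = Q̇/COP_Carnot = 523000/6.367 = 82140 W = 110.2 hp.

110 hp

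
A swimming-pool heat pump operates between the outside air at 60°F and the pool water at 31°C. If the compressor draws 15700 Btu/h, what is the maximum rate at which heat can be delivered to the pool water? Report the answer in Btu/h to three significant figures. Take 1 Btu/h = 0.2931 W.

In absolute terms T_C = 288.71 K and T_H = 304.15 K, so ΔT = 15.44 K.
COP_Carnot = T_H/ΔT = 304.15/15.44 = 19.69.
Q̇_max = COP_Carnot × Ẇ = 19.69 × 15700 Btu/h = 309200 Btu/h.

309000 Btu/h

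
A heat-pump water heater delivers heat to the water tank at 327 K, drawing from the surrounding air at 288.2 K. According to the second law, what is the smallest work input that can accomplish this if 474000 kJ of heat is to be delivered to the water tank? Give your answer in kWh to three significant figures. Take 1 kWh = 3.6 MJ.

15.6 kWh

The reservoir spacing is ΔT = 327 − 288.2 = 38.80 K.
The reversible limit is COP_HP = T_H/ΔT = 8.428, so W_min = Q_H/COP = Q_H·ΔT/T_H.
W_min = 474000 × 38.80/327.00 = 56240 kJ = 15.62 kWh.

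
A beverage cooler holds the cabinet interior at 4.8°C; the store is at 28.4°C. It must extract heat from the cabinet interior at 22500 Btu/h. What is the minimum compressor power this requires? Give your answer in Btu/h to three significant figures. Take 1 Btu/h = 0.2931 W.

1910 Btu/h

In absolute terms T_C = 277.95 K and T_H = 301.55 K, so ΔT = 23.60 K.
COP_Carnot = T_C/ΔT = 277.95/23.60 = 11.78.
Ẇ_min = Q̇/COP_Carnot = 22500/11.78 = 1910 Btu/h.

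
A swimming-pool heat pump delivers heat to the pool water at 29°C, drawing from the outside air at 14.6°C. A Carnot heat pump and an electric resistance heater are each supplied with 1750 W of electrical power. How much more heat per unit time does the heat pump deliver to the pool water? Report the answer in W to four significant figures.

34970 W

In absolute terms T_C = 287.75 K and T_H = 302.15 K, so ΔT = 14.40 K.
COP_Carnot = T_H/ΔT = 302.15/14.40 = 20.98.
The heat pump delivers Q̇_H = COP × Ẇ = 36720 W; the resistance heater delivers Ẇ = 1750 W.
Extra = (COP − 1)·Ẇ = 34970 W.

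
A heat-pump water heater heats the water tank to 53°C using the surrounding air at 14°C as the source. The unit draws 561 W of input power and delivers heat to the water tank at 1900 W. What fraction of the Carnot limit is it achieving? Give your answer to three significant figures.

0.405

COP_actual = Q̇_H/Ẇ = 1900/561.0 = 3.387.
In absolute terms T_C = 287.15 K and T_H = 326.15 K, so ΔT = 39.00 K.
COP_Carnot = T_H/ΔT = 326.15/39.00 = 8.363.
η_II = COP_actual/COP_Carnot = 3.387/8.363 = 0.4050.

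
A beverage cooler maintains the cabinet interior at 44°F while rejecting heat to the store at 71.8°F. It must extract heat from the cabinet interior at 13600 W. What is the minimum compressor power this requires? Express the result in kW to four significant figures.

In absolute terms T_C = 279.82 K and T_H = 295.26 K, so ΔT = 15.44 K.
COP_Carnot = T_C/ΔT = 279.82/15.44 = 18.12.
Ẇ_min = Q̇/COP_Carnot = 13600/18.12 = 750.7 W = 0.7507 kW.

0.7507 kW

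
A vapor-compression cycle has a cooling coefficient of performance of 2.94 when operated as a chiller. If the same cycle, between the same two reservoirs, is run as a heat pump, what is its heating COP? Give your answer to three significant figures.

The first law on one cycle gives Q_H = Q_C + W, so Q_H/W = Q_C/W + 1.
COP_HP = COP_R + 1 = 2.94 + 1 = 3.94.

3.94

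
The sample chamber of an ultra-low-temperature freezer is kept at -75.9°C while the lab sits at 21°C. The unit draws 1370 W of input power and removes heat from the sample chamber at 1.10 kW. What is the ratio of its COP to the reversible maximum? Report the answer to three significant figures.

Converting, Q̇_C = 1.100 kW = 1100 W, so COP_actual = Q̇_C/Ẇ = 1100/1370 = 0.8029.
In absolute terms T_C = 197.25 K and T_H = 294.15 K, so ΔT = 96.90 K.
COP_Carnot = T_C/ΔT = 197.25/96.90 = 2.036.
η_II = COP_actual/COP_Carnot = 0.8029/2.036 = 0.3944.

0.394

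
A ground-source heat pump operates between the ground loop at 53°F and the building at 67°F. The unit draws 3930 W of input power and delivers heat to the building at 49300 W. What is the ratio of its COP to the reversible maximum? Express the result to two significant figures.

0.33

COP_actual = Q̇_H/Ẇ = 49300/3930 = 12.54.
In absolute terms T_C = 284.82 K and T_H = 292.59 K, so ΔT = 7.778 K.
COP_Carnot = T_H/ΔT = 292.59/7.778 = 37.62.
η_II = COP_actual/COP_Carnot = 12.54/37.62 = 0.3335.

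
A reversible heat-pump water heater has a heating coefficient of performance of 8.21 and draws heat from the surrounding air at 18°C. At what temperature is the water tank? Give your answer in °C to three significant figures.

58.4 °C

COP_HP = T_H/(T_H − T_C) rearranges to T_H = COP·T_C/(COP − 1).
With T_C = 291.15 K, T_H = 8.21 × 291.15/7.210 = 331.53 K.
Converting, 331.53 K = 58.38°C.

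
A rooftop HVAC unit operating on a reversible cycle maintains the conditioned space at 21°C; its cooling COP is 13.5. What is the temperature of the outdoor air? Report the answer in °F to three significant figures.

109 °F

COP_R = T_C/(T_H − T_C) gives T_H − T_C = T_C/COP.
With T_C = 294.15 K, T_H = 294.15 × (1 + 1/13.5) = 315.94 K.
Converting, 315.94 K = 109.02°F.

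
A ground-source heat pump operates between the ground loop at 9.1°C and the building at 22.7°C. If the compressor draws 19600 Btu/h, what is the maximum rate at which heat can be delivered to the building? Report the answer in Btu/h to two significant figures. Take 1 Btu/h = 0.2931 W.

In absolute terms T_C = 282.25 K and T_H = 295.85 K, so ΔT = 13.60 K.
COP_Carnot = T_H/ΔT = 295.85/13.60 = 21.75.
Q̇_max = COP_Carnot × Ẇ = 21.75 × 19600 Btu/h = 426400 Btu/h.

430000 Btu/h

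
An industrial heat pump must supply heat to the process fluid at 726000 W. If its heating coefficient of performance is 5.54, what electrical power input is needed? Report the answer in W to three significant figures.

Ẇ = Q̇_H/COP_HP = 726000/5.54 = 131000 W.

131000 W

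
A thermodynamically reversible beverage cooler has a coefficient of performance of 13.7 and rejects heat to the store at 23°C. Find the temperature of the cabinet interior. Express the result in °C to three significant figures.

2.85 °C

For a Carnot refrigerator COP_R = T_C/(T_H − T_C), so T_C = COP·T_H/(1 + COP).
With T_H = 296.15 K, T_C = 13.7 × 296.15/14.70 = 276.00 K.
Converting, 276.00 K = 2.85°C.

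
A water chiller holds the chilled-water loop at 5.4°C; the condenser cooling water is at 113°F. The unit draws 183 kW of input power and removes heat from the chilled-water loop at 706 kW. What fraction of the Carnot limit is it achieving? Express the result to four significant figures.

0.5485

COP_actual = Q̇_C/Ẇ = 706.0/183.0 = 3.858.
In absolute terms T_C = 278.55 K and T_H = 318.15 K, so ΔT = 39.60 K.
COP_Carnot = T_C/ΔT = 278.55/39.60 = 7.034.
η_II = COP_actual/COP_Carnot = 3.858/7.034 = 0.5485.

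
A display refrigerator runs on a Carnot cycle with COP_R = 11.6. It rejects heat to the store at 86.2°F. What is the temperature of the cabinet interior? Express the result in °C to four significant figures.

For a Carnot refrigerator COP_R = T_C/(T_H − T_C), so T_C = COP·T_H/(1 + COP).
With T_H = 303.26 K, T_C = 11.6 × 303.26/12.60 = 279.19 K.
Converting, 279.19 K = 6.04°C.

6.043 °C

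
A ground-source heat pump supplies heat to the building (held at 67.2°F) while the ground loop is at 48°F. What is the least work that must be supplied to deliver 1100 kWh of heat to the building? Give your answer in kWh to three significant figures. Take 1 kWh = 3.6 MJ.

40.1 kWh

In absolute terms T_C = 282.04 K and T_H = 292.71 K, so ΔT = 10.67 K.
The reversible limit is COP_HP = T_H/ΔT = 27.44, so W_min = Q_H/COP = Q_H·ΔT/T_H.
W_min = 1100 × 10.67/292.71 = 40.09 kWh.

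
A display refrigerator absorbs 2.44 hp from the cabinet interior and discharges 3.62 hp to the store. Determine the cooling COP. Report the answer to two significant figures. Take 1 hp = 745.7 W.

2.1

The first law gives Q̇_H = Q̇_C + Ẇ, so the three rates are Q̇_C = 2.440, Q̇_H = 3.620, Ẇ = 1.180 hp.
COP_R = Q̇_C/Ẇ = 2.440/1.180 = 2.068.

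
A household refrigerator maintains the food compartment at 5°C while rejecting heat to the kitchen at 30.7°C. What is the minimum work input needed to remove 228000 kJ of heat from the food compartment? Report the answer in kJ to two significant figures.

In absolute terms T_C = 278.15 K and T_H = 303.85 K, so ΔT = 25.70 K.
The reversible limit is COP_R = T_C/ΔT = 10.82, so W_min = Q_C/COP = Q_C·ΔT/T_C.
W_min = 228000 × 25.70/278.15 = 21070 kJ.

21000 kJ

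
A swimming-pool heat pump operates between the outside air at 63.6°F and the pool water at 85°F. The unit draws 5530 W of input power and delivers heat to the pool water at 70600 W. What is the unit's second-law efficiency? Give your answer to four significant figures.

0.5016

COP_actual = Q̇_H/Ẇ = 70600/5530 = 12.77.
In absolute terms T_C = 290.71 K and T_H = 302.59 K, so ΔT = 11.89 K.
COP_Carnot = T_H/ΔT = 302.59/11.89 = 25.45.
η_II = COP_actual/COP_Carnot = 12.77/25.45 = 0.5016.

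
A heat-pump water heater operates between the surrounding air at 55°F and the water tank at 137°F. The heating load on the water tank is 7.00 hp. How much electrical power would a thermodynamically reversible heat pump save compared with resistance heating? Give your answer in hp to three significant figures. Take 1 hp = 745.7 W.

In absolute terms T_C = 285.93 K and T_H = 331.48 K, so ΔT = 45.56 K.
COP_Carnot = T_H/ΔT = 331.48/45.56 = 7.276.
Resistance heating needs Ẇ_res = Q̇_H = 7.000 hp; the reversible heat pump needs only Ẇ_hp = Q̇_H/COP = 0.9620 hp.
Saving = 7.000 − 0.9620 = 6.038 hp.

6.04 hp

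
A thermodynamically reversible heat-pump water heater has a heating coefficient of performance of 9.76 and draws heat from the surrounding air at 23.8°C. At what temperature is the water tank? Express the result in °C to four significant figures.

57.70 °C

COP_HP = T_H/(T_H − T_C) rearranges to T_H = COP·T_C/(COP − 1).
With T_C = 296.95 K, T_H = 9.76 × 296.95/8.760 = 330.85 K.
Converting, 330.85 K = 57.70°C.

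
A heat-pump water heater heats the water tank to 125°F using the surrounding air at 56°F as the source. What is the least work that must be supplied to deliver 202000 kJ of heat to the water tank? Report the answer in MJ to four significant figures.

In absolute terms T_C = 286.48 K and T_H = 324.82 K, so ΔT = 38.33 K.
The reversible limit is COP_HP = T_H/ΔT = 8.473, so W_min = Q_H/COP = Q_H·ΔT/T_H.
W_min = 202000 × 38.33/324.82 = 23840 kJ = 23.84 MJ.

23.84 MJ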